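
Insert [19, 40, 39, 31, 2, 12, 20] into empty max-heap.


Insert 19: [19]
Insert 40: [40, 19]
Insert 39: [40, 19, 39]
Insert 31: [40, 31, 39, 19]
Insert 2: [40, 31, 39, 19, 2]
Insert 12: [40, 31, 39, 19, 2, 12]
Insert 20: [40, 31, 39, 19, 2, 12, 20]

Final heap: [40, 31, 39, 19, 2, 12, 20]


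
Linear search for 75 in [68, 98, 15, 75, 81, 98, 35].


i=0: 68!=75
i=1: 98!=75
i=2: 15!=75
i=3: 75==75 found!

Found at 3, 4 comps


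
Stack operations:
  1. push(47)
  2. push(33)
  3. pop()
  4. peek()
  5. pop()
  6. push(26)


push(47) -> [47]
push(33) -> [47, 33]
pop()->33, [47]
peek()->47
pop()->47, []
push(26) -> [26]

Final stack: [26]


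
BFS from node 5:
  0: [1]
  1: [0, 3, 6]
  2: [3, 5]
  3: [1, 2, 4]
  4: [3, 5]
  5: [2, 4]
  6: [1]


Visit 5, enqueue [2, 4]
Visit 2, enqueue [3]
Visit 4, enqueue []
Visit 3, enqueue [1]
Visit 1, enqueue [0, 6]
Visit 0, enqueue []
Visit 6, enqueue []

BFS order: [5, 2, 4, 3, 1, 0, 6]


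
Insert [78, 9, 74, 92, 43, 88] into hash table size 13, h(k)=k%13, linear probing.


Insert 78: h=0 -> slot 0
Insert 9: h=9 -> slot 9
Insert 74: h=9, 1 probes -> slot 10
Insert 92: h=1 -> slot 1
Insert 43: h=4 -> slot 4
Insert 88: h=10, 1 probes -> slot 11

Table: [78, 92, None, None, 43, None, None, None, None, 9, 74, 88, None]


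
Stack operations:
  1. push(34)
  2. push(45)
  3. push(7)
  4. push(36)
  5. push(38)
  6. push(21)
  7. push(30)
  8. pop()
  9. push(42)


push(34) -> [34]
push(45) -> [34, 45]
push(7) -> [34, 45, 7]
push(36) -> [34, 45, 7, 36]
push(38) -> [34, 45, 7, 36, 38]
push(21) -> [34, 45, 7, 36, 38, 21]
push(30) -> [34, 45, 7, 36, 38, 21, 30]
pop()->30, [34, 45, 7, 36, 38, 21]
push(42) -> [34, 45, 7, 36, 38, 21, 42]

Final stack: [34, 45, 7, 36, 38, 21, 42]


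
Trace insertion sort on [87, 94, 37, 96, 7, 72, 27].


Initial: [87, 94, 37, 96, 7, 72, 27]
Insert 94: [87, 94, 37, 96, 7, 72, 27]
Insert 37: [37, 87, 94, 96, 7, 72, 27]
Insert 96: [37, 87, 94, 96, 7, 72, 27]
Insert 7: [7, 37, 87, 94, 96, 72, 27]
Insert 72: [7, 37, 72, 87, 94, 96, 27]
Insert 27: [7, 27, 37, 72, 87, 94, 96]

Sorted: [7, 27, 37, 72, 87, 94, 96]


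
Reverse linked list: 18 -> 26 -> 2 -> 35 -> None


Step 1: curr=18, set curr.next=prev(None) | reversed so far: 18
Step 2: curr=26, set curr.next=prev(18) | reversed so far: 26 -> 18
Step 3: curr=2, set curr.next=prev(26) | reversed so far: 2 -> 26 -> 18
Step 4: curr=35, set curr.next=prev(2) | reversed so far: 35 -> 2 -> 26 -> 18

35 -> 2 -> 26 -> 18 -> None


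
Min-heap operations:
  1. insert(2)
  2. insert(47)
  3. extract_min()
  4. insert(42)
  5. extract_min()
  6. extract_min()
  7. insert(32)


insert(2) -> [2]
insert(47) -> [2, 47]
extract_min()->2, [47]
insert(42) -> [42, 47]
extract_min()->42, [47]
extract_min()->47, []
insert(32) -> [32]

Final heap: [32]


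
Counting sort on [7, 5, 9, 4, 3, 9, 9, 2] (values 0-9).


Input: [7, 5, 9, 4, 3, 9, 9, 2]
Counts: [0, 0, 1, 1, 1, 1, 0, 1, 0, 3]

Sorted: [2, 3, 4, 5, 7, 9, 9, 9]


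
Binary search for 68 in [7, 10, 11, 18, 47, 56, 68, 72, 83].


Step 1: lo=0, hi=8, mid=4, val=47
Step 2: lo=5, hi=8, mid=6, val=68

Found at index 6


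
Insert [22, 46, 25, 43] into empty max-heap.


Insert 22: [22]
Insert 46: [46, 22]
Insert 25: [46, 22, 25]
Insert 43: [46, 43, 25, 22]

Final heap: [46, 43, 25, 22]


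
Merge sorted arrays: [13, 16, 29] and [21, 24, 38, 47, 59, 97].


Take 13 from A
Take 16 from A
Take 21 from B
Take 24 from B
Take 29 from A

Merged: [13, 16, 21, 24, 29, 38, 47, 59, 97]


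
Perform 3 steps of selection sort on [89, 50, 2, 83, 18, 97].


Initial: [89, 50, 2, 83, 18, 97]
Step 1: min=2 at 2
  Swap: [2, 50, 89, 83, 18, 97]
Step 2: min=18 at 4
  Swap: [2, 18, 89, 83, 50, 97]
Step 3: min=50 at 4
  Swap: [2, 18, 50, 83, 89, 97]

After 3 steps: [2, 18, 50, 83, 89, 97]


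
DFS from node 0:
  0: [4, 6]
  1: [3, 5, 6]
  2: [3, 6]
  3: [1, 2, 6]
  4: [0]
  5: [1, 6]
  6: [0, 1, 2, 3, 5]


Visit 0, push [6, 4]
Visit 4, push []
Visit 6, push [5, 3, 2, 1]
Visit 1, push [5, 3]
Visit 3, push [2]
Visit 2, push []
Visit 5, push []

DFS order: [0, 4, 6, 1, 3, 2, 5]


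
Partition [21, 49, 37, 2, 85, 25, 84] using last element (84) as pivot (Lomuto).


Pivot: 84
  21 <= 84: advance i (no swap)
  49 <= 84: advance i (no swap)
  37 <= 84: advance i (no swap)
  2 <= 84: advance i (no swap)
  25 <= 84: swap -> [21, 49, 37, 2, 25, 85, 84]
Place pivot at 5: [21, 49, 37, 2, 25, 84, 85]

Partitioned: [21, 49, 37, 2, 25, 84, 85]


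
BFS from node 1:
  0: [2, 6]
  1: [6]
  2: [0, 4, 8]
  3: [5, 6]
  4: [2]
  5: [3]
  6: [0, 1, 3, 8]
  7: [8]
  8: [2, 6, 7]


Visit 1, enqueue [6]
Visit 6, enqueue [0, 3, 8]
Visit 0, enqueue [2]
Visit 3, enqueue [5]
Visit 8, enqueue [7]
Visit 2, enqueue [4]
Visit 5, enqueue []
Visit 7, enqueue []
Visit 4, enqueue []

BFS order: [1, 6, 0, 3, 8, 2, 5, 7, 4]


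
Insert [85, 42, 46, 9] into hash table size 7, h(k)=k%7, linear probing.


Insert 85: h=1 -> slot 1
Insert 42: h=0 -> slot 0
Insert 46: h=4 -> slot 4
Insert 9: h=2 -> slot 2

Table: [42, 85, 9, None, 46, None, None]


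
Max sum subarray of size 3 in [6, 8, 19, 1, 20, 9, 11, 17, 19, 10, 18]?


[0:3]: 33
[1:4]: 28
[2:5]: 40
[3:6]: 30
[4:7]: 40
[5:8]: 37
[6:9]: 47
[7:10]: 46
[8:11]: 47

Max: 47 at [6:9]


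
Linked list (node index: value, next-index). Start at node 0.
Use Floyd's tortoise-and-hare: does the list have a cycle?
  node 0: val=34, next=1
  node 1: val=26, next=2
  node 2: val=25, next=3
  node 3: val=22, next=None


Floyd's tortoise (slow, +1) and hare (fast, +2):
  init: slow=0, fast=0
  step 1: slow=1, fast=2
  step 2: fast 2->3->None, no cycle

Cycle: no


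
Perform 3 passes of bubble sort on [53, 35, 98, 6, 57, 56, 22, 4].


Initial: [53, 35, 98, 6, 57, 56, 22, 4]
Pass 1: [35, 53, 6, 57, 56, 22, 4, 98] (6 swaps)
Pass 2: [35, 6, 53, 56, 22, 4, 57, 98] (4 swaps)
Pass 3: [6, 35, 53, 22, 4, 56, 57, 98] (3 swaps)

After 3 passes: [6, 35, 53, 22, 4, 56, 57, 98]


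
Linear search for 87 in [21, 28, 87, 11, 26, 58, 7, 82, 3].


i=0: 21!=87
i=1: 28!=87
i=2: 87==87 found!

Found at 2, 3 comps


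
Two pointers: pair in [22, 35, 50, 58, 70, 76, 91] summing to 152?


lo=0(22)+hi=6(91)=113
lo=1(35)+hi=6(91)=126
lo=2(50)+hi=6(91)=141
lo=3(58)+hi=6(91)=149
lo=4(70)+hi=6(91)=161
lo=4(70)+hi=5(76)=146

No pair found


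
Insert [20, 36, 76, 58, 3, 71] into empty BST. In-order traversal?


Insert 20: root
Insert 36: R from 20
Insert 76: R from 20 -> R from 36
Insert 58: R from 20 -> R from 36 -> L from 76
Insert 3: L from 20
Insert 71: R from 20 -> R from 36 -> L from 76 -> R from 58

In-order: [3, 20, 36, 58, 71, 76]


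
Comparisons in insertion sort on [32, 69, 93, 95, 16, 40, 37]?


Algorithm: insertion sort
Input: [32, 69, 93, 95, 16, 40, 37]
Sorted: [16, 32, 37, 40, 69, 93, 95]

16


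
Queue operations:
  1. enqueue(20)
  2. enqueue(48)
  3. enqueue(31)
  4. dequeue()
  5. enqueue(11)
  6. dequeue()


enqueue(20) -> [20]
enqueue(48) -> [20, 48]
enqueue(31) -> [20, 48, 31]
dequeue()->20, [48, 31]
enqueue(11) -> [48, 31, 11]
dequeue()->48, [31, 11]

Final queue: [31, 11]


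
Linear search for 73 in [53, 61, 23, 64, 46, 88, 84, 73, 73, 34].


i=0: 53!=73
i=1: 61!=73
i=2: 23!=73
i=3: 64!=73
i=4: 46!=73
i=5: 88!=73
i=6: 84!=73
i=7: 73==73 found!

Found at 7, 8 comps


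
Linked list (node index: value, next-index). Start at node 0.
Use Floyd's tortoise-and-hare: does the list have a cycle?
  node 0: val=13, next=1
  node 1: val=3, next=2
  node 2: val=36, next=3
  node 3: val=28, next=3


Floyd's tortoise (slow, +1) and hare (fast, +2):
  init: slow=0, fast=0
  step 1: slow=1, fast=2
  step 2: slow=2, fast=3
  step 3: slow=3, fast=3
  slow == fast at node 3: cycle detected

Cycle: yes


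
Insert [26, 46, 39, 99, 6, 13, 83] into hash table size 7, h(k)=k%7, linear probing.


Insert 26: h=5 -> slot 5
Insert 46: h=4 -> slot 4
Insert 39: h=4, 2 probes -> slot 6
Insert 99: h=1 -> slot 1
Insert 6: h=6, 1 probes -> slot 0
Insert 13: h=6, 3 probes -> slot 2
Insert 83: h=6, 4 probes -> slot 3

Table: [6, 99, 13, 83, 46, 26, 39]


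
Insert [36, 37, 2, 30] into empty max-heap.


Insert 36: [36]
Insert 37: [37, 36]
Insert 2: [37, 36, 2]
Insert 30: [37, 36, 2, 30]

Final heap: [37, 36, 2, 30]


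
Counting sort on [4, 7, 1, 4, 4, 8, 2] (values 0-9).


Input: [4, 7, 1, 4, 4, 8, 2]
Counts: [0, 1, 1, 0, 3, 0, 0, 1, 1, 0]

Sorted: [1, 2, 4, 4, 4, 7, 8]


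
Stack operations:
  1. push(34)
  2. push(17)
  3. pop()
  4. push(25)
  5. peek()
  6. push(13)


push(34) -> [34]
push(17) -> [34, 17]
pop()->17, [34]
push(25) -> [34, 25]
peek()->25
push(13) -> [34, 25, 13]

Final stack: [34, 25, 13]


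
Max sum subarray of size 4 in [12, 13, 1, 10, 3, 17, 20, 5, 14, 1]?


[0:4]: 36
[1:5]: 27
[2:6]: 31
[3:7]: 50
[4:8]: 45
[5:9]: 56
[6:10]: 40

Max: 56 at [5:9]


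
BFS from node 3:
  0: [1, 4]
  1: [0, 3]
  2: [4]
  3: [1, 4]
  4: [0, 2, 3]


Visit 3, enqueue [1, 4]
Visit 1, enqueue [0]
Visit 4, enqueue [2]
Visit 0, enqueue []
Visit 2, enqueue []

BFS order: [3, 1, 4, 0, 2]


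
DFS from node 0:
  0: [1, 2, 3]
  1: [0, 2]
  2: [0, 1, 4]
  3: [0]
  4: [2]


Visit 0, push [3, 2, 1]
Visit 1, push [2]
Visit 2, push [4]
Visit 4, push []
Visit 3, push []

DFS order: [0, 1, 2, 4, 3]


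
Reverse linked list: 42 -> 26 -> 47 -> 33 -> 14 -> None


Step 1: curr=42, set curr.next=prev(None) | reversed so far: 42
Step 2: curr=26, set curr.next=prev(42) | reversed so far: 26 -> 42
Step 3: curr=47, set curr.next=prev(26) | reversed so far: 47 -> 26 -> 42
Step 4: curr=33, set curr.next=prev(47) | reversed so far: 33 -> 47 -> 26 -> 42
Step 5: curr=14, set curr.next=prev(33) | reversed so far: 14 -> 33 -> 47 -> 26 -> 42

14 -> 33 -> 47 -> 26 -> 42 -> None


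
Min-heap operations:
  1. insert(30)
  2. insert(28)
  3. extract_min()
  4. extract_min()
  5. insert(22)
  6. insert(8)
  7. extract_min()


insert(30) -> [30]
insert(28) -> [28, 30]
extract_min()->28, [30]
extract_min()->30, []
insert(22) -> [22]
insert(8) -> [8, 22]
extract_min()->8, [22]

Final heap: [22]


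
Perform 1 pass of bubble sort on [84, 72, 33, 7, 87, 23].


Initial: [84, 72, 33, 7, 87, 23]
Pass 1: [72, 33, 7, 84, 23, 87] (4 swaps)

After 1 pass: [72, 33, 7, 84, 23, 87]


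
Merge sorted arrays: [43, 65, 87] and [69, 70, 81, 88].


Take 43 from A
Take 65 from A
Take 69 from B
Take 70 from B
Take 81 from B
Take 87 from A

Merged: [43, 65, 69, 70, 81, 87, 88]


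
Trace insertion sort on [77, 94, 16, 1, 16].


Initial: [77, 94, 16, 1, 16]
Insert 94: [77, 94, 16, 1, 16]
Insert 16: [16, 77, 94, 1, 16]
Insert 1: [1, 16, 77, 94, 16]
Insert 16: [1, 16, 16, 77, 94]

Sorted: [1, 16, 16, 77, 94]


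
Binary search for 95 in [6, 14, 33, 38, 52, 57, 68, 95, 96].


Step 1: lo=0, hi=8, mid=4, val=52
Step 2: lo=5, hi=8, mid=6, val=68
Step 3: lo=7, hi=8, mid=7, val=95

Found at index 7


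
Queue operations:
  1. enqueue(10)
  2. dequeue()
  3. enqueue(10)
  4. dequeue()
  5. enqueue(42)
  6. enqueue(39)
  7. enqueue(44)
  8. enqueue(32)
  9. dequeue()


enqueue(10) -> [10]
dequeue()->10, []
enqueue(10) -> [10]
dequeue()->10, []
enqueue(42) -> [42]
enqueue(39) -> [42, 39]
enqueue(44) -> [42, 39, 44]
enqueue(32) -> [42, 39, 44, 32]
dequeue()->42, [39, 44, 32]

Final queue: [39, 44, 32]


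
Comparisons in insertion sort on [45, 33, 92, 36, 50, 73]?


Algorithm: insertion sort
Input: [45, 33, 92, 36, 50, 73]
Sorted: [33, 36, 45, 50, 73, 92]

9


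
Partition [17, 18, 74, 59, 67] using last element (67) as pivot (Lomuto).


Pivot: 67
  17 <= 67: advance i (no swap)
  18 <= 67: advance i (no swap)
  59 <= 67: swap -> [17, 18, 59, 74, 67]
Place pivot at 3: [17, 18, 59, 67, 74]

Partitioned: [17, 18, 59, 67, 74]


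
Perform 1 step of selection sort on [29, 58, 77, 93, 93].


Initial: [29, 58, 77, 93, 93]
Step 1: min=29 at 0
  Swap: [29, 58, 77, 93, 93]

After 1 step: [29, 58, 77, 93, 93]


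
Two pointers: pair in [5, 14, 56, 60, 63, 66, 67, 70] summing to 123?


lo=0(5)+hi=7(70)=75
lo=1(14)+hi=7(70)=84
lo=2(56)+hi=7(70)=126
lo=2(56)+hi=6(67)=123

Yes: 56+67=123


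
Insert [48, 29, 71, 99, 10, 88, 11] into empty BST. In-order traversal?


Insert 48: root
Insert 29: L from 48
Insert 71: R from 48
Insert 99: R from 48 -> R from 71
Insert 10: L from 48 -> L from 29
Insert 88: R from 48 -> R from 71 -> L from 99
Insert 11: L from 48 -> L from 29 -> R from 10

In-order: [10, 11, 29, 48, 71, 88, 99]


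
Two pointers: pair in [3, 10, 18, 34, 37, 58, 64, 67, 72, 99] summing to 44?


lo=0(3)+hi=9(99)=102
lo=0(3)+hi=8(72)=75
lo=0(3)+hi=7(67)=70
lo=0(3)+hi=6(64)=67
lo=0(3)+hi=5(58)=61
lo=0(3)+hi=4(37)=40
lo=1(10)+hi=4(37)=47
lo=1(10)+hi=3(34)=44

Yes: 10+34=44


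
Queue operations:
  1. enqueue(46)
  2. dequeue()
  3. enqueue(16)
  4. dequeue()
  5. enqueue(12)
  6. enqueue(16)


enqueue(46) -> [46]
dequeue()->46, []
enqueue(16) -> [16]
dequeue()->16, []
enqueue(12) -> [12]
enqueue(16) -> [12, 16]

Final queue: [12, 16]


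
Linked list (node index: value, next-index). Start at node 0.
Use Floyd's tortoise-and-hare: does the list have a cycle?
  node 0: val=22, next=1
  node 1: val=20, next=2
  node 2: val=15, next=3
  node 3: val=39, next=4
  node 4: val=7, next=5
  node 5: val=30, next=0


Floyd's tortoise (slow, +1) and hare (fast, +2):
  init: slow=0, fast=0
  step 1: slow=1, fast=2
  step 2: slow=2, fast=4
  step 3: slow=3, fast=0
  step 4: slow=4, fast=2
  step 5: slow=5, fast=4
  step 6: slow=0, fast=0
  slow == fast at node 0: cycle detected

Cycle: yes


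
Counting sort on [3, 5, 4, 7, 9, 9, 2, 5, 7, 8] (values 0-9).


Input: [3, 5, 4, 7, 9, 9, 2, 5, 7, 8]
Counts: [0, 0, 1, 1, 1, 2, 0, 2, 1, 2]

Sorted: [2, 3, 4, 5, 5, 7, 7, 8, 9, 9]


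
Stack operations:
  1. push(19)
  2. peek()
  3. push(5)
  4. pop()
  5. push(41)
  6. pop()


push(19) -> [19]
peek()->19
push(5) -> [19, 5]
pop()->5, [19]
push(41) -> [19, 41]
pop()->41, [19]

Final stack: [19]


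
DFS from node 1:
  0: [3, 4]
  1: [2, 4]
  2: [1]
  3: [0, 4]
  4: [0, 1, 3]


Visit 1, push [4, 2]
Visit 2, push []
Visit 4, push [3, 0]
Visit 0, push [3]
Visit 3, push []

DFS order: [1, 2, 4, 0, 3]


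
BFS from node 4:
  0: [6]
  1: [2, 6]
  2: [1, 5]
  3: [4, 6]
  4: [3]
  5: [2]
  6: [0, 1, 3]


Visit 4, enqueue [3]
Visit 3, enqueue [6]
Visit 6, enqueue [0, 1]
Visit 0, enqueue []
Visit 1, enqueue [2]
Visit 2, enqueue [5]
Visit 5, enqueue []

BFS order: [4, 3, 6, 0, 1, 2, 5]


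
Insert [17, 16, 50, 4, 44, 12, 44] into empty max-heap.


Insert 17: [17]
Insert 16: [17, 16]
Insert 50: [50, 16, 17]
Insert 4: [50, 16, 17, 4]
Insert 44: [50, 44, 17, 4, 16]
Insert 12: [50, 44, 17, 4, 16, 12]
Insert 44: [50, 44, 44, 4, 16, 12, 17]

Final heap: [50, 44, 44, 4, 16, 12, 17]


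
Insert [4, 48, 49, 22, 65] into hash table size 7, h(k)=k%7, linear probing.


Insert 4: h=4 -> slot 4
Insert 48: h=6 -> slot 6
Insert 49: h=0 -> slot 0
Insert 22: h=1 -> slot 1
Insert 65: h=2 -> slot 2

Table: [49, 22, 65, None, 4, None, 48]


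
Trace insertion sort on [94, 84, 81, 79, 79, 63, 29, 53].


Initial: [94, 84, 81, 79, 79, 63, 29, 53]
Insert 84: [84, 94, 81, 79, 79, 63, 29, 53]
Insert 81: [81, 84, 94, 79, 79, 63, 29, 53]
Insert 79: [79, 81, 84, 94, 79, 63, 29, 53]
Insert 79: [79, 79, 81, 84, 94, 63, 29, 53]
Insert 63: [63, 79, 79, 81, 84, 94, 29, 53]
Insert 29: [29, 63, 79, 79, 81, 84, 94, 53]
Insert 53: [29, 53, 63, 79, 79, 81, 84, 94]

Sorted: [29, 53, 63, 79, 79, 81, 84, 94]


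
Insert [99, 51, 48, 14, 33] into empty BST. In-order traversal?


Insert 99: root
Insert 51: L from 99
Insert 48: L from 99 -> L from 51
Insert 14: L from 99 -> L from 51 -> L from 48
Insert 33: L from 99 -> L from 51 -> L from 48 -> R from 14

In-order: [14, 33, 48, 51, 99]


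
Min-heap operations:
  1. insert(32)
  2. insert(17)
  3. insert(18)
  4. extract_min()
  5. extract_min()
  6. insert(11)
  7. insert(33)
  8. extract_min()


insert(32) -> [32]
insert(17) -> [17, 32]
insert(18) -> [17, 32, 18]
extract_min()->17, [18, 32]
extract_min()->18, [32]
insert(11) -> [11, 32]
insert(33) -> [11, 32, 33]
extract_min()->11, [32, 33]

Final heap: [32, 33]


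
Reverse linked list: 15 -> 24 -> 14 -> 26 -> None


Step 1: curr=15, set curr.next=prev(None) | reversed so far: 15
Step 2: curr=24, set curr.next=prev(15) | reversed so far: 24 -> 15
Step 3: curr=14, set curr.next=prev(24) | reversed so far: 14 -> 24 -> 15
Step 4: curr=26, set curr.next=prev(14) | reversed so far: 26 -> 14 -> 24 -> 15

26 -> 14 -> 24 -> 15 -> None


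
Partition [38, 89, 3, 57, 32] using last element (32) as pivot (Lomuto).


Pivot: 32
  3 <= 32: swap -> [3, 89, 38, 57, 32]
Place pivot at 1: [3, 32, 38, 57, 89]

Partitioned: [3, 32, 38, 57, 89]


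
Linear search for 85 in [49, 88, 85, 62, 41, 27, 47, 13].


i=0: 49!=85
i=1: 88!=85
i=2: 85==85 found!

Found at 2, 3 comps


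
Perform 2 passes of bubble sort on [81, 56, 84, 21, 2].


Initial: [81, 56, 84, 21, 2]
Pass 1: [56, 81, 21, 2, 84] (3 swaps)
Pass 2: [56, 21, 2, 81, 84] (2 swaps)

After 2 passes: [56, 21, 2, 81, 84]


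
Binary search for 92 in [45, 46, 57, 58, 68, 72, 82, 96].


Step 1: lo=0, hi=7, mid=3, val=58
Step 2: lo=4, hi=7, mid=5, val=72
Step 3: lo=6, hi=7, mid=6, val=82
Step 4: lo=7, hi=7, mid=7, val=96

Not found


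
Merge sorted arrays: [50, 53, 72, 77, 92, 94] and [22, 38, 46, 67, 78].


Take 22 from B
Take 38 from B
Take 46 from B
Take 50 from A
Take 53 from A
Take 67 from B
Take 72 from A
Take 77 from A
Take 78 from B

Merged: [22, 38, 46, 50, 53, 67, 72, 77, 78, 92, 94]


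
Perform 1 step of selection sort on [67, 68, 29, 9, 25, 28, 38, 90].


Initial: [67, 68, 29, 9, 25, 28, 38, 90]
Step 1: min=9 at 3
  Swap: [9, 68, 29, 67, 25, 28, 38, 90]

After 1 step: [9, 68, 29, 67, 25, 28, 38, 90]


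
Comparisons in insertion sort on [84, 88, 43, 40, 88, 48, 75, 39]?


Algorithm: insertion sort
Input: [84, 88, 43, 40, 88, 48, 75, 39]
Sorted: [39, 40, 43, 48, 75, 84, 88, 88]

22


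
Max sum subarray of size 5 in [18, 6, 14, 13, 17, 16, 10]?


[0:5]: 68
[1:6]: 66
[2:7]: 70

Max: 70 at [2:7]


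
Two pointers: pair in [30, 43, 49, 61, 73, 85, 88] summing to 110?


lo=0(30)+hi=6(88)=118
lo=0(30)+hi=5(85)=115
lo=0(30)+hi=4(73)=103
lo=1(43)+hi=4(73)=116
lo=1(43)+hi=3(61)=104
lo=2(49)+hi=3(61)=110

Yes: 49+61=110


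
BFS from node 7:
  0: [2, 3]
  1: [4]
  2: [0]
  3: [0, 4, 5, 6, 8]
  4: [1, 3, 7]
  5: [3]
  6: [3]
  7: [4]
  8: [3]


Visit 7, enqueue [4]
Visit 4, enqueue [1, 3]
Visit 1, enqueue []
Visit 3, enqueue [0, 5, 6, 8]
Visit 0, enqueue [2]
Visit 5, enqueue []
Visit 6, enqueue []
Visit 8, enqueue []
Visit 2, enqueue []

BFS order: [7, 4, 1, 3, 0, 5, 6, 8, 2]


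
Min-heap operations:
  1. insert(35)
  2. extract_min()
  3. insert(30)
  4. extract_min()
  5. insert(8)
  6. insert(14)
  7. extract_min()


insert(35) -> [35]
extract_min()->35, []
insert(30) -> [30]
extract_min()->30, []
insert(8) -> [8]
insert(14) -> [8, 14]
extract_min()->8, [14]

Final heap: [14]


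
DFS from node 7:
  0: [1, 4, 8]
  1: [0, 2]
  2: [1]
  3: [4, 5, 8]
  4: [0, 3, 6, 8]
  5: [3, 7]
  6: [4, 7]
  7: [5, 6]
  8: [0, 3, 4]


Visit 7, push [6, 5]
Visit 5, push [3]
Visit 3, push [8, 4]
Visit 4, push [8, 6, 0]
Visit 0, push [8, 1]
Visit 1, push [2]
Visit 2, push []
Visit 8, push []
Visit 6, push []

DFS order: [7, 5, 3, 4, 0, 1, 2, 8, 6]


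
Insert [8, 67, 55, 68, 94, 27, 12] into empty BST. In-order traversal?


Insert 8: root
Insert 67: R from 8
Insert 55: R from 8 -> L from 67
Insert 68: R from 8 -> R from 67
Insert 94: R from 8 -> R from 67 -> R from 68
Insert 27: R from 8 -> L from 67 -> L from 55
Insert 12: R from 8 -> L from 67 -> L from 55 -> L from 27

In-order: [8, 12, 27, 55, 67, 68, 94]


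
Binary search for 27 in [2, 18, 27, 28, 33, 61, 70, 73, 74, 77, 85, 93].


Step 1: lo=0, hi=11, mid=5, val=61
Step 2: lo=0, hi=4, mid=2, val=27

Found at index 2


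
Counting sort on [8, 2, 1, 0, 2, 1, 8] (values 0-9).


Input: [8, 2, 1, 0, 2, 1, 8]
Counts: [1, 2, 2, 0, 0, 0, 0, 0, 2, 0]

Sorted: [0, 1, 1, 2, 2, 8, 8]


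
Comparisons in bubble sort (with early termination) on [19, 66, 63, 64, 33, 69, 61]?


Algorithm: bubble sort (with early termination)
Input: [19, 66, 63, 64, 33, 69, 61]
Sorted: [19, 33, 61, 63, 64, 66, 69]

20


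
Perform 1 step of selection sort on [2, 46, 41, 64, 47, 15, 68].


Initial: [2, 46, 41, 64, 47, 15, 68]
Step 1: min=2 at 0
  Swap: [2, 46, 41, 64, 47, 15, 68]

After 1 step: [2, 46, 41, 64, 47, 15, 68]


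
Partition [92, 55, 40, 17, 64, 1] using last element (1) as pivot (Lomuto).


Pivot: 1
Place pivot at 0: [1, 55, 40, 17, 64, 92]

Partitioned: [1, 55, 40, 17, 64, 92]


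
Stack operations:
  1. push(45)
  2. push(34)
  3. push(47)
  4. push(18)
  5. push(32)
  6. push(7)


push(45) -> [45]
push(34) -> [45, 34]
push(47) -> [45, 34, 47]
push(18) -> [45, 34, 47, 18]
push(32) -> [45, 34, 47, 18, 32]
push(7) -> [45, 34, 47, 18, 32, 7]

Final stack: [45, 34, 47, 18, 32, 7]


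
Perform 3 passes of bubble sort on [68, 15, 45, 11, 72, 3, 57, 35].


Initial: [68, 15, 45, 11, 72, 3, 57, 35]
Pass 1: [15, 45, 11, 68, 3, 57, 35, 72] (6 swaps)
Pass 2: [15, 11, 45, 3, 57, 35, 68, 72] (4 swaps)
Pass 3: [11, 15, 3, 45, 35, 57, 68, 72] (3 swaps)

After 3 passes: [11, 15, 3, 45, 35, 57, 68, 72]


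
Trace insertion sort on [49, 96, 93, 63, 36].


Initial: [49, 96, 93, 63, 36]
Insert 96: [49, 96, 93, 63, 36]
Insert 93: [49, 93, 96, 63, 36]
Insert 63: [49, 63, 93, 96, 36]
Insert 36: [36, 49, 63, 93, 96]

Sorted: [36, 49, 63, 93, 96]


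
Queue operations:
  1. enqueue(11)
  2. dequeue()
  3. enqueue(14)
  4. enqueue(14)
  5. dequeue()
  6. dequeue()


enqueue(11) -> [11]
dequeue()->11, []
enqueue(14) -> [14]
enqueue(14) -> [14, 14]
dequeue()->14, [14]
dequeue()->14, []

Final queue: []


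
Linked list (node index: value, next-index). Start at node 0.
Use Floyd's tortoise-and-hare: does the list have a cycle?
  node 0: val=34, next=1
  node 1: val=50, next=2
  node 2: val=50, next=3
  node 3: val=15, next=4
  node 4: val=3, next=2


Floyd's tortoise (slow, +1) and hare (fast, +2):
  init: slow=0, fast=0
  step 1: slow=1, fast=2
  step 2: slow=2, fast=4
  step 3: slow=3, fast=3
  slow == fast at node 3: cycle detected

Cycle: yes


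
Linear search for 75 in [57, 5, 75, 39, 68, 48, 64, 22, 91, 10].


i=0: 57!=75
i=1: 5!=75
i=2: 75==75 found!

Found at 2, 3 comps


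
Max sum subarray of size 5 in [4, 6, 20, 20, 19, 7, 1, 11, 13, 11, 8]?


[0:5]: 69
[1:6]: 72
[2:7]: 67
[3:8]: 58
[4:9]: 51
[5:10]: 43
[6:11]: 44

Max: 72 at [1:6]


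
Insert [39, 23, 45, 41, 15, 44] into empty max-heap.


Insert 39: [39]
Insert 23: [39, 23]
Insert 45: [45, 23, 39]
Insert 41: [45, 41, 39, 23]
Insert 15: [45, 41, 39, 23, 15]
Insert 44: [45, 41, 44, 23, 15, 39]

Final heap: [45, 41, 44, 23, 15, 39]


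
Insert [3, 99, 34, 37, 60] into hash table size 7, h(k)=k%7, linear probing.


Insert 3: h=3 -> slot 3
Insert 99: h=1 -> slot 1
Insert 34: h=6 -> slot 6
Insert 37: h=2 -> slot 2
Insert 60: h=4 -> slot 4

Table: [None, 99, 37, 3, 60, None, 34]


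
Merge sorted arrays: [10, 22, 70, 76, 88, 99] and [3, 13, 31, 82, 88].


Take 3 from B
Take 10 from A
Take 13 from B
Take 22 from A
Take 31 from B
Take 70 from A
Take 76 from A
Take 82 from B
Take 88 from A
Take 88 from B

Merged: [3, 10, 13, 22, 31, 70, 76, 82, 88, 88, 99]


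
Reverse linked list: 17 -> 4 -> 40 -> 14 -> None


Step 1: curr=17, set curr.next=prev(None) | reversed so far: 17
Step 2: curr=4, set curr.next=prev(17) | reversed so far: 4 -> 17
Step 3: curr=40, set curr.next=prev(4) | reversed so far: 40 -> 4 -> 17
Step 4: curr=14, set curr.next=prev(40) | reversed so far: 14 -> 40 -> 4 -> 17

14 -> 40 -> 4 -> 17 -> None


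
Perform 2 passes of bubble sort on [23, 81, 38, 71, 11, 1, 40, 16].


Initial: [23, 81, 38, 71, 11, 1, 40, 16]
Pass 1: [23, 38, 71, 11, 1, 40, 16, 81] (6 swaps)
Pass 2: [23, 38, 11, 1, 40, 16, 71, 81] (4 swaps)

After 2 passes: [23, 38, 11, 1, 40, 16, 71, 81]


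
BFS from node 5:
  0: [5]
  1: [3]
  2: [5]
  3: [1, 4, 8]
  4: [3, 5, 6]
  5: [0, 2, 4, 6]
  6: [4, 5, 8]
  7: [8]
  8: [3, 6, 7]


Visit 5, enqueue [0, 2, 4, 6]
Visit 0, enqueue []
Visit 2, enqueue []
Visit 4, enqueue [3]
Visit 6, enqueue [8]
Visit 3, enqueue [1]
Visit 8, enqueue [7]
Visit 1, enqueue []
Visit 7, enqueue []

BFS order: [5, 0, 2, 4, 6, 3, 8, 1, 7]


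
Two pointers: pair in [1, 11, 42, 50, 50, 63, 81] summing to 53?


lo=0(1)+hi=6(81)=82
lo=0(1)+hi=5(63)=64
lo=0(1)+hi=4(50)=51
lo=1(11)+hi=4(50)=61
lo=1(11)+hi=3(50)=61
lo=1(11)+hi=2(42)=53

Yes: 11+42=53


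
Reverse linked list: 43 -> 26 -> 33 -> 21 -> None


Step 1: curr=43, set curr.next=prev(None) | reversed so far: 43
Step 2: curr=26, set curr.next=prev(43) | reversed so far: 26 -> 43
Step 3: curr=33, set curr.next=prev(26) | reversed so far: 33 -> 26 -> 43
Step 4: curr=21, set curr.next=prev(33) | reversed so far: 21 -> 33 -> 26 -> 43

21 -> 33 -> 26 -> 43 -> None


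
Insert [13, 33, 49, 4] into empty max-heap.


Insert 13: [13]
Insert 33: [33, 13]
Insert 49: [49, 13, 33]
Insert 4: [49, 13, 33, 4]

Final heap: [49, 13, 33, 4]


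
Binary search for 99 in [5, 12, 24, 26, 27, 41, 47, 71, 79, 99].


Step 1: lo=0, hi=9, mid=4, val=27
Step 2: lo=5, hi=9, mid=7, val=71
Step 3: lo=8, hi=9, mid=8, val=79
Step 4: lo=9, hi=9, mid=9, val=99

Found at index 9


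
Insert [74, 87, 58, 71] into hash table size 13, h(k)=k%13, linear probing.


Insert 74: h=9 -> slot 9
Insert 87: h=9, 1 probes -> slot 10
Insert 58: h=6 -> slot 6
Insert 71: h=6, 1 probes -> slot 7

Table: [None, None, None, None, None, None, 58, 71, None, 74, 87, None, None]


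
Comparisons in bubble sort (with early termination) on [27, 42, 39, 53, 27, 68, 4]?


Algorithm: bubble sort (with early termination)
Input: [27, 42, 39, 53, 27, 68, 4]
Sorted: [4, 27, 27, 39, 42, 53, 68]

21


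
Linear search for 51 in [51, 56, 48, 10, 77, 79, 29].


i=0: 51==51 found!

Found at 0, 1 comps


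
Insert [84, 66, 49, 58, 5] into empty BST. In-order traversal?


Insert 84: root
Insert 66: L from 84
Insert 49: L from 84 -> L from 66
Insert 58: L from 84 -> L from 66 -> R from 49
Insert 5: L from 84 -> L from 66 -> L from 49

In-order: [5, 49, 58, 66, 84]


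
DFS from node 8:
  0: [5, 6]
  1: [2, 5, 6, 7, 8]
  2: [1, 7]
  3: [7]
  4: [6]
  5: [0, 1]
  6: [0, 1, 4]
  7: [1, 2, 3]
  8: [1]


Visit 8, push [1]
Visit 1, push [7, 6, 5, 2]
Visit 2, push [7]
Visit 7, push [3]
Visit 3, push []
Visit 5, push [0]
Visit 0, push [6]
Visit 6, push [4]
Visit 4, push []

DFS order: [8, 1, 2, 7, 3, 5, 0, 6, 4]


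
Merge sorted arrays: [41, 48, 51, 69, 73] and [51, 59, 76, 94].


Take 41 from A
Take 48 from A
Take 51 from A
Take 51 from B
Take 59 from B
Take 69 from A
Take 73 from A

Merged: [41, 48, 51, 51, 59, 69, 73, 76, 94]


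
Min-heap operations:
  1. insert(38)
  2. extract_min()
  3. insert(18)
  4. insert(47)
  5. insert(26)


insert(38) -> [38]
extract_min()->38, []
insert(18) -> [18]
insert(47) -> [18, 47]
insert(26) -> [18, 47, 26]

Final heap: [18, 47, 26]


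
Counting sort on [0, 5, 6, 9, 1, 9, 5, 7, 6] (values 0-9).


Input: [0, 5, 6, 9, 1, 9, 5, 7, 6]
Counts: [1, 1, 0, 0, 0, 2, 2, 1, 0, 2]

Sorted: [0, 1, 5, 5, 6, 6, 7, 9, 9]


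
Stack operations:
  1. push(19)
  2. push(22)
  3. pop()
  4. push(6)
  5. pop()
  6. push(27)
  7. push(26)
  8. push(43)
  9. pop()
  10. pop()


push(19) -> [19]
push(22) -> [19, 22]
pop()->22, [19]
push(6) -> [19, 6]
pop()->6, [19]
push(27) -> [19, 27]
push(26) -> [19, 27, 26]
push(43) -> [19, 27, 26, 43]
pop()->43, [19, 27, 26]
pop()->26, [19, 27]

Final stack: [19, 27]


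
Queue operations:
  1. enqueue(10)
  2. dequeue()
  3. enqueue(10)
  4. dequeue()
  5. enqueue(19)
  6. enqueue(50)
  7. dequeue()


enqueue(10) -> [10]
dequeue()->10, []
enqueue(10) -> [10]
dequeue()->10, []
enqueue(19) -> [19]
enqueue(50) -> [19, 50]
dequeue()->19, [50]

Final queue: [50]


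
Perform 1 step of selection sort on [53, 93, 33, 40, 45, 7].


Initial: [53, 93, 33, 40, 45, 7]
Step 1: min=7 at 5
  Swap: [7, 93, 33, 40, 45, 53]

After 1 step: [7, 93, 33, 40, 45, 53]


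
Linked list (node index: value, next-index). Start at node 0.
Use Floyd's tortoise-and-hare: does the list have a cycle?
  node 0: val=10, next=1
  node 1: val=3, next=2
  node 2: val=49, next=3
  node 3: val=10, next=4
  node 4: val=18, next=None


Floyd's tortoise (slow, +1) and hare (fast, +2):
  init: slow=0, fast=0
  step 1: slow=1, fast=2
  step 2: slow=2, fast=4
  step 3: fast -> None, no cycle

Cycle: no


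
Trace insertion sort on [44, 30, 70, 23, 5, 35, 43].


Initial: [44, 30, 70, 23, 5, 35, 43]
Insert 30: [30, 44, 70, 23, 5, 35, 43]
Insert 70: [30, 44, 70, 23, 5, 35, 43]
Insert 23: [23, 30, 44, 70, 5, 35, 43]
Insert 5: [5, 23, 30, 44, 70, 35, 43]
Insert 35: [5, 23, 30, 35, 44, 70, 43]
Insert 43: [5, 23, 30, 35, 43, 44, 70]

Sorted: [5, 23, 30, 35, 43, 44, 70]


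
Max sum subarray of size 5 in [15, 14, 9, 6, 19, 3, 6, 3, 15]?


[0:5]: 63
[1:6]: 51
[2:7]: 43
[3:8]: 37
[4:9]: 46

Max: 63 at [0:5]


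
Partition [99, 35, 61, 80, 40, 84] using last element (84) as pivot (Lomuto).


Pivot: 84
  35 <= 84: swap -> [35, 99, 61, 80, 40, 84]
  61 <= 84: swap -> [35, 61, 99, 80, 40, 84]
  80 <= 84: swap -> [35, 61, 80, 99, 40, 84]
  40 <= 84: swap -> [35, 61, 80, 40, 99, 84]
Place pivot at 4: [35, 61, 80, 40, 84, 99]

Partitioned: [35, 61, 80, 40, 84, 99]


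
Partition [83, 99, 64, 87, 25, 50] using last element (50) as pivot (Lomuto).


Pivot: 50
  25 <= 50: swap -> [25, 99, 64, 87, 83, 50]
Place pivot at 1: [25, 50, 64, 87, 83, 99]

Partitioned: [25, 50, 64, 87, 83, 99]


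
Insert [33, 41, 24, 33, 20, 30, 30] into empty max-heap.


Insert 33: [33]
Insert 41: [41, 33]
Insert 24: [41, 33, 24]
Insert 33: [41, 33, 24, 33]
Insert 20: [41, 33, 24, 33, 20]
Insert 30: [41, 33, 30, 33, 20, 24]
Insert 30: [41, 33, 30, 33, 20, 24, 30]

Final heap: [41, 33, 30, 33, 20, 24, 30]


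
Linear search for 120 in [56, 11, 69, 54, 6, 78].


i=0: 56!=120
i=1: 11!=120
i=2: 69!=120
i=3: 54!=120
i=4: 6!=120
i=5: 78!=120

Not found, 6 comps


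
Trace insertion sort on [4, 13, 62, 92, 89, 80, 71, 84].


Initial: [4, 13, 62, 92, 89, 80, 71, 84]
Insert 13: [4, 13, 62, 92, 89, 80, 71, 84]
Insert 62: [4, 13, 62, 92, 89, 80, 71, 84]
Insert 92: [4, 13, 62, 92, 89, 80, 71, 84]
Insert 89: [4, 13, 62, 89, 92, 80, 71, 84]
Insert 80: [4, 13, 62, 80, 89, 92, 71, 84]
Insert 71: [4, 13, 62, 71, 80, 89, 92, 84]
Insert 84: [4, 13, 62, 71, 80, 84, 89, 92]

Sorted: [4, 13, 62, 71, 80, 84, 89, 92]


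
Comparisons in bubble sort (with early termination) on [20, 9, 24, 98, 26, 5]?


Algorithm: bubble sort (with early termination)
Input: [20, 9, 24, 98, 26, 5]
Sorted: [5, 9, 20, 24, 26, 98]

15


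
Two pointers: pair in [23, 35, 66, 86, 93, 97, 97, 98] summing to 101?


lo=0(23)+hi=7(98)=121
lo=0(23)+hi=6(97)=120
lo=0(23)+hi=5(97)=120
lo=0(23)+hi=4(93)=116
lo=0(23)+hi=3(86)=109
lo=0(23)+hi=2(66)=89
lo=1(35)+hi=2(66)=101

Yes: 35+66=101


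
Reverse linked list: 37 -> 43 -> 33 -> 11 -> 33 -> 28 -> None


Step 1: curr=37, set curr.next=prev(None) | reversed so far: 37
Step 2: curr=43, set curr.next=prev(37) | reversed so far: 43 -> 37
Step 3: curr=33, set curr.next=prev(43) | reversed so far: 33 -> 43 -> 37
Step 4: curr=11, set curr.next=prev(33) | reversed so far: 11 -> 33 -> 43 -> 37
Step 5: curr=33, set curr.next=prev(11) | reversed so far: 33 -> 11 -> 33 -> 43 -> 37
Step 6: curr=28, set curr.next=prev(33) | reversed so far: 28 -> 33 -> 11 -> 33 -> 43 -> 37

28 -> 33 -> 11 -> 33 -> 43 -> 37 -> None


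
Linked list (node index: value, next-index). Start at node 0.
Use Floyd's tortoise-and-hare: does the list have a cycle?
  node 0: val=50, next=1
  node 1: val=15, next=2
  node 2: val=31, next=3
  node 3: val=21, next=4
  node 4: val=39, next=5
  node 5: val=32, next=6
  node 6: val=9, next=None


Floyd's tortoise (slow, +1) and hare (fast, +2):
  init: slow=0, fast=0
  step 1: slow=1, fast=2
  step 2: slow=2, fast=4
  step 3: slow=3, fast=6
  step 4: fast -> None, no cycle

Cycle: no


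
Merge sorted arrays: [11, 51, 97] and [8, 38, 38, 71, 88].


Take 8 from B
Take 11 from A
Take 38 from B
Take 38 from B
Take 51 from A
Take 71 from B
Take 88 from B

Merged: [8, 11, 38, 38, 51, 71, 88, 97]


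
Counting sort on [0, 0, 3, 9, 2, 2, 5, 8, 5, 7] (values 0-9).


Input: [0, 0, 3, 9, 2, 2, 5, 8, 5, 7]
Counts: [2, 0, 2, 1, 0, 2, 0, 1, 1, 1]

Sorted: [0, 0, 2, 2, 3, 5, 5, 7, 8, 9]


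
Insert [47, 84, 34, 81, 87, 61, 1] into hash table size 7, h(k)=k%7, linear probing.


Insert 47: h=5 -> slot 5
Insert 84: h=0 -> slot 0
Insert 34: h=6 -> slot 6
Insert 81: h=4 -> slot 4
Insert 87: h=3 -> slot 3
Insert 61: h=5, 3 probes -> slot 1
Insert 1: h=1, 1 probes -> slot 2

Table: [84, 61, 1, 87, 81, 47, 34]


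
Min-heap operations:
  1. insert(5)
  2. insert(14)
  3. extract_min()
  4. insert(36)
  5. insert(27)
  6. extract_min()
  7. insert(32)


insert(5) -> [5]
insert(14) -> [5, 14]
extract_min()->5, [14]
insert(36) -> [14, 36]
insert(27) -> [14, 36, 27]
extract_min()->14, [27, 36]
insert(32) -> [27, 36, 32]

Final heap: [27, 36, 32]


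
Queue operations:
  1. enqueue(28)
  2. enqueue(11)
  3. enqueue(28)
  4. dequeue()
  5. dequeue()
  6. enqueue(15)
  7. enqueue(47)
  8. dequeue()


enqueue(28) -> [28]
enqueue(11) -> [28, 11]
enqueue(28) -> [28, 11, 28]
dequeue()->28, [11, 28]
dequeue()->11, [28]
enqueue(15) -> [28, 15]
enqueue(47) -> [28, 15, 47]
dequeue()->28, [15, 47]

Final queue: [15, 47]


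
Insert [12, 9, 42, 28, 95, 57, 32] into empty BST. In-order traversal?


Insert 12: root
Insert 9: L from 12
Insert 42: R from 12
Insert 28: R from 12 -> L from 42
Insert 95: R from 12 -> R from 42
Insert 57: R from 12 -> R from 42 -> L from 95
Insert 32: R from 12 -> L from 42 -> R from 28

In-order: [9, 12, 28, 32, 42, 57, 95]


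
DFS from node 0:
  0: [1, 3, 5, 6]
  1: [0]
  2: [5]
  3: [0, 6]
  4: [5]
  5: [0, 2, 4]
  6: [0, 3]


Visit 0, push [6, 5, 3, 1]
Visit 1, push []
Visit 3, push [6]
Visit 6, push []
Visit 5, push [4, 2]
Visit 2, push []
Visit 4, push []

DFS order: [0, 1, 3, 6, 5, 2, 4]


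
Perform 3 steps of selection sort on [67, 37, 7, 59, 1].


Initial: [67, 37, 7, 59, 1]
Step 1: min=1 at 4
  Swap: [1, 37, 7, 59, 67]
Step 2: min=7 at 2
  Swap: [1, 7, 37, 59, 67]
Step 3: min=37 at 2
  Swap: [1, 7, 37, 59, 67]

After 3 steps: [1, 7, 37, 59, 67]


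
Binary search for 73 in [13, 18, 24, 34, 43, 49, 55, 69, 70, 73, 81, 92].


Step 1: lo=0, hi=11, mid=5, val=49
Step 2: lo=6, hi=11, mid=8, val=70
Step 3: lo=9, hi=11, mid=10, val=81
Step 4: lo=9, hi=9, mid=9, val=73

Found at index 9


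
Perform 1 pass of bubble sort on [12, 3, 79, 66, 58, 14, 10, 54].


Initial: [12, 3, 79, 66, 58, 14, 10, 54]
Pass 1: [3, 12, 66, 58, 14, 10, 54, 79] (6 swaps)

After 1 pass: [3, 12, 66, 58, 14, 10, 54, 79]


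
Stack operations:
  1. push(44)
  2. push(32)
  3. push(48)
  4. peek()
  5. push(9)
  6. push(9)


push(44) -> [44]
push(32) -> [44, 32]
push(48) -> [44, 32, 48]
peek()->48
push(9) -> [44, 32, 48, 9]
push(9) -> [44, 32, 48, 9, 9]

Final stack: [44, 32, 48, 9, 9]


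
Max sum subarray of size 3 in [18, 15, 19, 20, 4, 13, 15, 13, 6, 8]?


[0:3]: 52
[1:4]: 54
[2:5]: 43
[3:6]: 37
[4:7]: 32
[5:8]: 41
[6:9]: 34
[7:10]: 27

Max: 54 at [1:4]


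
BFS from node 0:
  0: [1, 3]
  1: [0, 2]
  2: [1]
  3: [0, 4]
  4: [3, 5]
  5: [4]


Visit 0, enqueue [1, 3]
Visit 1, enqueue [2]
Visit 3, enqueue [4]
Visit 2, enqueue []
Visit 4, enqueue [5]
Visit 5, enqueue []

BFS order: [0, 1, 3, 2, 4, 5]


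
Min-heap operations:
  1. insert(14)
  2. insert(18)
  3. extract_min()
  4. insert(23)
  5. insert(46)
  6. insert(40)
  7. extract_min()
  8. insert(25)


insert(14) -> [14]
insert(18) -> [14, 18]
extract_min()->14, [18]
insert(23) -> [18, 23]
insert(46) -> [18, 23, 46]
insert(40) -> [18, 23, 46, 40]
extract_min()->18, [23, 40, 46]
insert(25) -> [23, 25, 46, 40]

Final heap: [23, 25, 46, 40]


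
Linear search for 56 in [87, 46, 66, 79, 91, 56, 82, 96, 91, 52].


i=0: 87!=56
i=1: 46!=56
i=2: 66!=56
i=3: 79!=56
i=4: 91!=56
i=5: 56==56 found!

Found at 5, 6 comps


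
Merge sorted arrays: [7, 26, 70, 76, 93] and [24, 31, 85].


Take 7 from A
Take 24 from B
Take 26 from A
Take 31 from B
Take 70 from A
Take 76 from A
Take 85 from B

Merged: [7, 24, 26, 31, 70, 76, 85, 93]


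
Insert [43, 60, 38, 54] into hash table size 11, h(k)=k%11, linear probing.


Insert 43: h=10 -> slot 10
Insert 60: h=5 -> slot 5
Insert 38: h=5, 1 probes -> slot 6
Insert 54: h=10, 1 probes -> slot 0

Table: [54, None, None, None, None, 60, 38, None, None, None, 43]


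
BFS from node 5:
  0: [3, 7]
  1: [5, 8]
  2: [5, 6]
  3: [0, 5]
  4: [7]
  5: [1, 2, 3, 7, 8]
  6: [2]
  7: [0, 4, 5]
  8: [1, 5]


Visit 5, enqueue [1, 2, 3, 7, 8]
Visit 1, enqueue []
Visit 2, enqueue [6]
Visit 3, enqueue [0]
Visit 7, enqueue [4]
Visit 8, enqueue []
Visit 6, enqueue []
Visit 0, enqueue []
Visit 4, enqueue []

BFS order: [5, 1, 2, 3, 7, 8, 6, 0, 4]


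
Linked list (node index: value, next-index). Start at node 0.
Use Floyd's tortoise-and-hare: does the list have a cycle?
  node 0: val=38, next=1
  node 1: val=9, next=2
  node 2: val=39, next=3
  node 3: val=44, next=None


Floyd's tortoise (slow, +1) and hare (fast, +2):
  init: slow=0, fast=0
  step 1: slow=1, fast=2
  step 2: fast 2->3->None, no cycle

Cycle: no


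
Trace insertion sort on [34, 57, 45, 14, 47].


Initial: [34, 57, 45, 14, 47]
Insert 57: [34, 57, 45, 14, 47]
Insert 45: [34, 45, 57, 14, 47]
Insert 14: [14, 34, 45, 57, 47]
Insert 47: [14, 34, 45, 47, 57]

Sorted: [14, 34, 45, 47, 57]


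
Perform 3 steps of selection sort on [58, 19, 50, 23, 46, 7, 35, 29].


Initial: [58, 19, 50, 23, 46, 7, 35, 29]
Step 1: min=7 at 5
  Swap: [7, 19, 50, 23, 46, 58, 35, 29]
Step 2: min=19 at 1
  Swap: [7, 19, 50, 23, 46, 58, 35, 29]
Step 3: min=23 at 3
  Swap: [7, 19, 23, 50, 46, 58, 35, 29]

After 3 steps: [7, 19, 23, 50, 46, 58, 35, 29]


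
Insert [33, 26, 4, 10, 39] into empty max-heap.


Insert 33: [33]
Insert 26: [33, 26]
Insert 4: [33, 26, 4]
Insert 10: [33, 26, 4, 10]
Insert 39: [39, 33, 4, 10, 26]

Final heap: [39, 33, 4, 10, 26]


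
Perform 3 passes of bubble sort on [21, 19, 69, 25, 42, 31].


Initial: [21, 19, 69, 25, 42, 31]
Pass 1: [19, 21, 25, 42, 31, 69] (4 swaps)
Pass 2: [19, 21, 25, 31, 42, 69] (1 swaps)
Pass 3: [19, 21, 25, 31, 42, 69] (0 swaps)

After 3 passes: [19, 21, 25, 31, 42, 69]


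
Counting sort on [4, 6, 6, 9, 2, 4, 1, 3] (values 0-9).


Input: [4, 6, 6, 9, 2, 4, 1, 3]
Counts: [0, 1, 1, 1, 2, 0, 2, 0, 0, 1]

Sorted: [1, 2, 3, 4, 4, 6, 6, 9]


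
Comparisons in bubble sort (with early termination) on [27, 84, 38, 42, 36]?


Algorithm: bubble sort (with early termination)
Input: [27, 84, 38, 42, 36]
Sorted: [27, 36, 38, 42, 84]

10


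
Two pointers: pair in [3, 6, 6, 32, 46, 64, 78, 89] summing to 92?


lo=0(3)+hi=7(89)=92

Yes: 3+89=92


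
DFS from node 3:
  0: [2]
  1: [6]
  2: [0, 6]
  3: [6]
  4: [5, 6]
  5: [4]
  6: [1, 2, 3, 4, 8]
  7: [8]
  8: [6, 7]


Visit 3, push [6]
Visit 6, push [8, 4, 2, 1]
Visit 1, push []
Visit 2, push [0]
Visit 0, push []
Visit 4, push [5]
Visit 5, push []
Visit 8, push [7]
Visit 7, push []

DFS order: [3, 6, 1, 2, 0, 4, 5, 8, 7]


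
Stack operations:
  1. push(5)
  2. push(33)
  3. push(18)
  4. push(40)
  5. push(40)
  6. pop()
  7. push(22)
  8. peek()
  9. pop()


push(5) -> [5]
push(33) -> [5, 33]
push(18) -> [5, 33, 18]
push(40) -> [5, 33, 18, 40]
push(40) -> [5, 33, 18, 40, 40]
pop()->40, [5, 33, 18, 40]
push(22) -> [5, 33, 18, 40, 22]
peek()->22
pop()->22, [5, 33, 18, 40]

Final stack: [5, 33, 18, 40]
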